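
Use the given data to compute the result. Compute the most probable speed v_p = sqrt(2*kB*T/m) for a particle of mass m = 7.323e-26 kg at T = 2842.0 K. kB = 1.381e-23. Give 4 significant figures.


Step 1: Numerator = 2*kB*T = 2*1.381e-23*2842.0 = 7.85e-20
Step 2: Ratio = 7.85e-20 / 7.323e-26 = 1.072e+06
Step 3: v_p = sqrt(1.072e+06) = 1035 m/s

1035


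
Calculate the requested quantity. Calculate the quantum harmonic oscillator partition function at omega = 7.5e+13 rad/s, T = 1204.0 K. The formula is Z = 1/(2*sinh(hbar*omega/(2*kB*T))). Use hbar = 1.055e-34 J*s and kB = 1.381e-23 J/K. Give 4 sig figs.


Step 1: Compute x = hbar*omega/(kB*T) = 1.055e-34*7.5e+13/(1.381e-23*1204.0) = 0.4759
Step 2: x/2 = 0.2379
Step 3: sinh(x/2) = 0.2402
Step 4: Z = 1/(2*0.2402) = 2.082

2.082


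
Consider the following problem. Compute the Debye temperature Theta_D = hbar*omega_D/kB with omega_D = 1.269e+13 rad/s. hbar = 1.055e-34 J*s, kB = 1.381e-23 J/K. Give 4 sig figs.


Step 1: hbar*omega_D = 1.055e-34 * 1.269e+13 = 1.339e-21 J
Step 2: Theta_D = 1.339e-21 / 1.381e-23
Step 3: Theta_D = 96.94 K

96.94


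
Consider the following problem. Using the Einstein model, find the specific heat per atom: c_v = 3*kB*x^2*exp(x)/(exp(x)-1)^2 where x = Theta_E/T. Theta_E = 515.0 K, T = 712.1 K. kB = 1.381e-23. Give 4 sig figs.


Step 1: x = Theta_E/T = 515.0/712.1 = 0.7232
Step 2: x^2 = 0.523
Step 3: exp(x) = 2.061
Step 4: c_v = 3*1.381e-23*0.523*2.061/(2.061-1)^2 = 3.967e-23

3.967e-23


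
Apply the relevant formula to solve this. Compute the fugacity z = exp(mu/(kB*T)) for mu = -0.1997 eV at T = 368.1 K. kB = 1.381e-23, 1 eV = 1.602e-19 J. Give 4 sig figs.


Step 1: Convert mu to Joules: -0.1997*1.602e-19 = -3.199e-20 J
Step 2: kB*T = 1.381e-23*368.1 = 5.083e-21 J
Step 3: mu/(kB*T) = -6.293
Step 4: z = exp(-6.293) = 0.001849

0.001849


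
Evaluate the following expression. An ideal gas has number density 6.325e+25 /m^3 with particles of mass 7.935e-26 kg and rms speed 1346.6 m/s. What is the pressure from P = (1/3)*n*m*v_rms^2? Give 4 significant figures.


Step 1: v_rms^2 = 1346.6^2 = 1.813e+06
Step 2: n*m = 6.325e+25*7.935e-26 = 5.019
Step 3: P = (1/3)*5.019*1.813e+06 = 3.034e+06 Pa

3.034e+06


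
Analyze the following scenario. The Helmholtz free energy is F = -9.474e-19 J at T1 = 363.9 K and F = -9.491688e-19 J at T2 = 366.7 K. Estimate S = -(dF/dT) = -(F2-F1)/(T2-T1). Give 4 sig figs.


Step 1: dF = F2 - F1 = -9.491688e-19 - (-9.474e-19) = -1.7688e-21 J
Step 2: dT = T2 - T1 = 366.7 - 363.9 = 2.8 K
Step 3: S = -dF/dT = -(-1.7688e-21)/2.8 = 6.317e-22 J/K

6.317e-22


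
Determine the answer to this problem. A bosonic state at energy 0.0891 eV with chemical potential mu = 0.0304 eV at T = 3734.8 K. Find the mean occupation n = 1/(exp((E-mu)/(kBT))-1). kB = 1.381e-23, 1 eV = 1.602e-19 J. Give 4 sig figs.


Step 1: (E - mu) = 0.0587 eV
Step 2: x = (E-mu)*eV/(kB*T) = 0.0587*1.602e-19/(1.381e-23*3734.8) = 0.1823
Step 3: exp(x) = 1.2
Step 4: n = 1/(exp(x)-1) = 5

5


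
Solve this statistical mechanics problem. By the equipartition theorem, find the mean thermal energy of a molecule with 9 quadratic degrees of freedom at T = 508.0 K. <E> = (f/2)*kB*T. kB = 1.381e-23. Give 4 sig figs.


Step 1: f/2 = 9/2 = 4.5
Step 2: kB*T = 1.381e-23 * 508.0 = 7.015e-21
Step 3: <E> = 4.5 * 7.015e-21 = 3.157e-20 J

3.157e-20


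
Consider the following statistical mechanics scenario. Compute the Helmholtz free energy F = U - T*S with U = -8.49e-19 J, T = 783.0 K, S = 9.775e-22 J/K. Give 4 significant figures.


Step 1: T*S = 783.0 * 9.775e-22 = 7.654e-19 J
Step 2: F = U - T*S = -8.49e-19 - 7.654e-19
Step 3: F = -1.614e-18 J

-1.614e-18


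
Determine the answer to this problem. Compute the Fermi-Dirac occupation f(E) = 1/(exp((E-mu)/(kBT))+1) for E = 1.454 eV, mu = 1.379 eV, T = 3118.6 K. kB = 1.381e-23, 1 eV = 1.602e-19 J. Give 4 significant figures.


Step 1: (E - mu) = 1.454 - 1.379 = 0.075 eV
Step 2: Convert: (E-mu)*eV = 1.201e-20 J
Step 3: x = (E-mu)*eV/(kB*T) = 0.279
Step 4: f = 1/(exp(0.279)+1) = 0.4307

0.4307


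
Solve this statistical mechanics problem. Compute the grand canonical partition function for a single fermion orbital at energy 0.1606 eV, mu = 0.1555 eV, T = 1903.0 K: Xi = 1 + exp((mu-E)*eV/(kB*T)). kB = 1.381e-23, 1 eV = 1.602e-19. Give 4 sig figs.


Step 1: (mu - E) = 0.1555 - 0.1606 = -0.0051 eV
Step 2: x = (mu-E)*eV/(kB*T) = -0.0051*1.602e-19/(1.381e-23*1903.0) = -0.03109
Step 3: exp(x) = 0.9694
Step 4: Xi = 1 + 0.9694 = 1.969

1.969


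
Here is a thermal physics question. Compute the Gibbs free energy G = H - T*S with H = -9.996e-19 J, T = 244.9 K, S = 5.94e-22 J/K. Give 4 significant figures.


Step 1: T*S = 244.9 * 5.94e-22 = 1.455e-19 J
Step 2: G = H - T*S = -9.996e-19 - 1.455e-19
Step 3: G = -1.145e-18 J

-1.145e-18


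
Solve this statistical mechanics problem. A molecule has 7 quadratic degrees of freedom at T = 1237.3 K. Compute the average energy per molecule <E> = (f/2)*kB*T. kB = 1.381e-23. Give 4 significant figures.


Step 1: f/2 = 7/2 = 3.5
Step 2: kB*T = 1.381e-23 * 1237.3 = 1.709e-20
Step 3: <E> = 3.5 * 1.709e-20 = 5.98e-20 J

5.98e-20


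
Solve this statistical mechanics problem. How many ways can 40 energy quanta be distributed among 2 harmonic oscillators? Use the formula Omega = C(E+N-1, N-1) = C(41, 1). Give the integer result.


Step 1: Use binomial coefficient C(41, 1)
Step 2: Numerator = 41! / 40!
Step 3: Denominator = 1!
Step 4: Omega = 41

41


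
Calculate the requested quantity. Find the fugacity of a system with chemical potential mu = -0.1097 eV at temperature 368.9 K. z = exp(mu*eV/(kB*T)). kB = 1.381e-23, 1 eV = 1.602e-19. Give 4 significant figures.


Step 1: Convert mu to Joules: -0.1097*1.602e-19 = -1.757e-20 J
Step 2: kB*T = 1.381e-23*368.9 = 5.095e-21 J
Step 3: mu/(kB*T) = -3.45
Step 4: z = exp(-3.45) = 0.03176

0.03176


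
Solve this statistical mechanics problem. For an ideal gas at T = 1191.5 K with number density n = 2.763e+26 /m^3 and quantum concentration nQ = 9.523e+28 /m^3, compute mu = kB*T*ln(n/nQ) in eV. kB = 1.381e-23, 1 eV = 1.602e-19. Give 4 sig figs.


Step 1: n/nQ = 2.763e+26/9.523e+28 = 0.002901
Step 2: ln(n/nQ) = -5.843
Step 3: mu = kB*T*ln(n/nQ) = 1.645e-20*-5.843 = -9.614e-20 J
Step 4: Convert to eV: -9.614e-20/1.602e-19 = -0.6001 eV

-0.6001


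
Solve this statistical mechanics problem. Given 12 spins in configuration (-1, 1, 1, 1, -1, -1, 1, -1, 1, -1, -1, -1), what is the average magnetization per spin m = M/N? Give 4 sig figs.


Step 1: Count up spins (+1): 5, down spins (-1): 7
Step 2: Total magnetization M = 5 - 7 = -2
Step 3: m = M/N = -2/12 = -0.1667

-0.1667


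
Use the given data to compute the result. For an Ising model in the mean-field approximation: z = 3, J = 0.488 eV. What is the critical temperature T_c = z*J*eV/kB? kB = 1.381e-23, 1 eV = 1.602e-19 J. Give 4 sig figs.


Step 1: z*J = 3*0.488 = 1.464 eV
Step 2: Convert to Joules: 1.464*1.602e-19 = 2.345e-19 J
Step 3: T_c = 2.345e-19 / 1.381e-23 = 1.698e+04 K

1.698e+04


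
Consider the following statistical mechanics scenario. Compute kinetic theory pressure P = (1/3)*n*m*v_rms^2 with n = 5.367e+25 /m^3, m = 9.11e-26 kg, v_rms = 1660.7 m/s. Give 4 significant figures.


Step 1: v_rms^2 = 1660.7^2 = 2.758e+06
Step 2: n*m = 5.367e+25*9.11e-26 = 4.889
Step 3: P = (1/3)*4.889*2.758e+06 = 4.495e+06 Pa

4.495e+06


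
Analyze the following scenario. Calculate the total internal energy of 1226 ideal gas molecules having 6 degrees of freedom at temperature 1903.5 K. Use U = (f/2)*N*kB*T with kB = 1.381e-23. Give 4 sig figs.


Step 1: f/2 = 6/2 = 3.0
Step 2: N*kB*T = 1226*1.381e-23*1903.5 = 3.223e-17
Step 3: U = 3.0 * 3.223e-17 = 9.668e-17 J

9.668e-17


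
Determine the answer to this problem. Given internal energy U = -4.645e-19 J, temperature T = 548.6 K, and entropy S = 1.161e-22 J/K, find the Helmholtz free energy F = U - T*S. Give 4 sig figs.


Step 1: T*S = 548.6 * 1.161e-22 = 6.369e-20 J
Step 2: F = U - T*S = -4.645e-19 - 6.369e-20
Step 3: F = -5.282e-19 J

-5.282e-19


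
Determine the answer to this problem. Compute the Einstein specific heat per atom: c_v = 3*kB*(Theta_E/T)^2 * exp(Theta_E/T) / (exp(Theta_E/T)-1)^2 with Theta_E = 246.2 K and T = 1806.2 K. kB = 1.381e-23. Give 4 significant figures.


Step 1: x = Theta_E/T = 246.2/1806.2 = 0.1363
Step 2: x^2 = 0.01858
Step 3: exp(x) = 1.146
Step 4: c_v = 3*1.381e-23*0.01858*1.146/(1.146-1)^2 = 4.137e-23

4.137e-23


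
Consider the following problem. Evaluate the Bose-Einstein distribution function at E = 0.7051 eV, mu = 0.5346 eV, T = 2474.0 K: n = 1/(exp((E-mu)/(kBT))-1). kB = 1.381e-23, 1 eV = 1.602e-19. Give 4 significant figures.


Step 1: (E - mu) = 0.1705 eV
Step 2: x = (E-mu)*eV/(kB*T) = 0.1705*1.602e-19/(1.381e-23*2474.0) = 0.7995
Step 3: exp(x) = 2.224
Step 4: n = 1/(exp(x)-1) = 0.8168

0.8168


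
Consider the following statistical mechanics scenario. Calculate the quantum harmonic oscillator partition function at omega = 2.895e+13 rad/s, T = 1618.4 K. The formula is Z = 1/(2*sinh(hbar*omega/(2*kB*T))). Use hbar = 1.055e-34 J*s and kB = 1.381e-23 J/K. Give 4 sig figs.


Step 1: Compute x = hbar*omega/(kB*T) = 1.055e-34*2.895e+13/(1.381e-23*1618.4) = 0.1367
Step 2: x/2 = 0.06833
Step 3: sinh(x/2) = 0.06838
Step 4: Z = 1/(2*0.06838) = 7.312

7.312


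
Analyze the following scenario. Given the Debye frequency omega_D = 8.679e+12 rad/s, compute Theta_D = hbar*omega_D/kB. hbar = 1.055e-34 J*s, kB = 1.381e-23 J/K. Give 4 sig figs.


Step 1: hbar*omega_D = 1.055e-34 * 8.679e+12 = 9.156e-22 J
Step 2: Theta_D = 9.156e-22 / 1.381e-23
Step 3: Theta_D = 66.3 K

66.3


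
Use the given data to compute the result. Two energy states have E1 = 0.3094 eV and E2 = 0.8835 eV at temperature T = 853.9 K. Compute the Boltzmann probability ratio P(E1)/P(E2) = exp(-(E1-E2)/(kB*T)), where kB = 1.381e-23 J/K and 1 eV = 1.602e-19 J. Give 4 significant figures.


Step 1: Compute energy difference dE = E1 - E2 = 0.3094 - 0.8835 = -0.5741 eV
Step 2: Convert to Joules: dE_J = -0.5741 * 1.602e-19 = -9.197e-20 J
Step 3: Compute exponent = -dE_J / (kB * T) = -(-9.197e-20) / (1.381e-23 * 853.9) = 7.799
Step 4: P(E1)/P(E2) = exp(7.799) = 2439

2439


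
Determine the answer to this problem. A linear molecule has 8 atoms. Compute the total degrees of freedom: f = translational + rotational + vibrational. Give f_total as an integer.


Step 1: Translational DOF = 3
Step 2: Rotational DOF (linear) = 2
Step 3: Vibrational DOF = 3*8 - 5 = 19
Step 4: Total = 3 + 2 + 19 = 24

24


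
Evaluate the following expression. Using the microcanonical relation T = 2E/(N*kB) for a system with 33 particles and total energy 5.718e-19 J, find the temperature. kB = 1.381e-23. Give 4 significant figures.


Step 1: Numerator = 2*E = 2*5.718e-19 = 1.144e-18 J
Step 2: Denominator = N*kB = 33*1.381e-23 = 4.557e-22
Step 3: T = 1.144e-18 / 4.557e-22 = 2509 K

2509


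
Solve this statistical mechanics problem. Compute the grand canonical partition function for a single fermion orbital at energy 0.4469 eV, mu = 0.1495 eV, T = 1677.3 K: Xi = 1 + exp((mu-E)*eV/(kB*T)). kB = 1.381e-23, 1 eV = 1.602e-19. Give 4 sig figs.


Step 1: (mu - E) = 0.1495 - 0.4469 = -0.2974 eV
Step 2: x = (mu-E)*eV/(kB*T) = -0.2974*1.602e-19/(1.381e-23*1677.3) = -2.057
Step 3: exp(x) = 0.1279
Step 4: Xi = 1 + 0.1279 = 1.128

1.128


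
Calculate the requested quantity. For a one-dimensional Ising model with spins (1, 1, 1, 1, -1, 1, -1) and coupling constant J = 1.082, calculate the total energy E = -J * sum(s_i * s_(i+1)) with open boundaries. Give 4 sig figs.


Step 1: Nearest-neighbor products: 1, 1, 1, -1, -1, -1
Step 2: Sum of products = 0
Step 3: E = -1.082 * 0 = 0

0


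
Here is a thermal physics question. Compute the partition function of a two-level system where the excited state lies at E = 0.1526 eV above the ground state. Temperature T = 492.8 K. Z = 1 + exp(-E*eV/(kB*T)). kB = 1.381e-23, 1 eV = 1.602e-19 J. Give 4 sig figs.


Step 1: Compute beta*E = E*eV/(kB*T) = 0.1526*1.602e-19/(1.381e-23*492.8) = 3.592
Step 2: exp(-beta*E) = exp(-3.592) = 0.02754
Step 3: Z = 1 + 0.02754 = 1.028

1.028


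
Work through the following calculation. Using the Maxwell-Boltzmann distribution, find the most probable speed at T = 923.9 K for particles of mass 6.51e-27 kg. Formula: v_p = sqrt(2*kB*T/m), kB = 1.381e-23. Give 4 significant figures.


Step 1: Numerator = 2*kB*T = 2*1.381e-23*923.9 = 2.552e-20
Step 2: Ratio = 2.552e-20 / 6.51e-27 = 3.92e+06
Step 3: v_p = sqrt(3.92e+06) = 1980 m/s

1980


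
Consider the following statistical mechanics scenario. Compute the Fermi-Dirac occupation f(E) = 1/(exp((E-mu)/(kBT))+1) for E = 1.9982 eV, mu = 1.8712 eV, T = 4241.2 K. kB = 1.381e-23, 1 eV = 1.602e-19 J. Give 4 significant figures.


Step 1: (E - mu) = 1.9982 - 1.8712 = 0.127 eV
Step 2: Convert: (E-mu)*eV = 2.035e-20 J
Step 3: x = (E-mu)*eV/(kB*T) = 0.3474
Step 4: f = 1/(exp(0.3474)+1) = 0.414

0.414


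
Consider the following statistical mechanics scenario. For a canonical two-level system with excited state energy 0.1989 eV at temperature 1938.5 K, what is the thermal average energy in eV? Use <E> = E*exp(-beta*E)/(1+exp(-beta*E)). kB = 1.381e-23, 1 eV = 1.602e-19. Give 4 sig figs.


Step 1: beta*E = 0.1989*1.602e-19/(1.381e-23*1938.5) = 1.19
Step 2: exp(-beta*E) = 0.3041
Step 3: <E> = 0.1989*0.3041/(1+0.3041) = 0.04639 eV

0.04639


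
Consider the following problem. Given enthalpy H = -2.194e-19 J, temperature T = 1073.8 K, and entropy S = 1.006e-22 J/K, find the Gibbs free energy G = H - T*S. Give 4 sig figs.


Step 1: T*S = 1073.8 * 1.006e-22 = 1.08e-19 J
Step 2: G = H - T*S = -2.194e-19 - 1.08e-19
Step 3: G = -3.274e-19 J

-3.274e-19


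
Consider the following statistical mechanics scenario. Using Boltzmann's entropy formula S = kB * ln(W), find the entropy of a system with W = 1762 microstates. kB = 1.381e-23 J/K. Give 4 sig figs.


Step 1: ln(W) = ln(1762) = 7.474
Step 2: S = kB * ln(W) = 1.381e-23 * 7.474
Step 3: S = 1.032e-22 J/K

1.032e-22


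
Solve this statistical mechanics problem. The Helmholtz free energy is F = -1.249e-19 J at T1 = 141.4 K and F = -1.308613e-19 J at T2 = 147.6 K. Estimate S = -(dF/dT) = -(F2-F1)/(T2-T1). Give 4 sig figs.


Step 1: dF = F2 - F1 = -1.308613e-19 - (-1.249e-19) = -5.9613e-21 J
Step 2: dT = T2 - T1 = 147.6 - 141.4 = 6.2 K
Step 3: S = -dF/dT = -(-5.9613e-21)/6.2 = 9.615e-22 J/K

9.615e-22


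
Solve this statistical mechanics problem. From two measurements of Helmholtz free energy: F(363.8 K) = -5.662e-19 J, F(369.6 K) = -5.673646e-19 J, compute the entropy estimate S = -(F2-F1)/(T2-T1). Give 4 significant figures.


Step 1: dF = F2 - F1 = -5.673646e-19 - (-5.662e-19) = -1.1646e-21 J
Step 2: dT = T2 - T1 = 369.6 - 363.8 = 5.8 K
Step 3: S = -dF/dT = -(-1.1646e-21)/5.8 = 2.008e-22 J/K

2.008e-22


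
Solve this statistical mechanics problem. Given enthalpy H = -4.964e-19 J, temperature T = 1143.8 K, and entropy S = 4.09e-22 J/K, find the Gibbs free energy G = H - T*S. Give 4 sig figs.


Step 1: T*S = 1143.8 * 4.09e-22 = 4.678e-19 J
Step 2: G = H - T*S = -4.964e-19 - 4.678e-19
Step 3: G = -9.642e-19 J

-9.642e-19


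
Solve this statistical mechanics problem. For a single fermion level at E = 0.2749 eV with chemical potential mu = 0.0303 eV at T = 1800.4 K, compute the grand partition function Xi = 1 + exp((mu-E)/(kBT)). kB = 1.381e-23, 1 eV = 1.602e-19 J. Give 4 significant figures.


Step 1: (mu - E) = 0.0303 - 0.2749 = -0.2446 eV
Step 2: x = (mu-E)*eV/(kB*T) = -0.2446*1.602e-19/(1.381e-23*1800.4) = -1.576
Step 3: exp(x) = 0.2068
Step 4: Xi = 1 + 0.2068 = 1.207

1.207


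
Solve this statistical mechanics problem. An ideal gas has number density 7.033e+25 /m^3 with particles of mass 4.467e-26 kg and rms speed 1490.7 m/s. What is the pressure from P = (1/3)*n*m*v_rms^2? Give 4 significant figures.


Step 1: v_rms^2 = 1490.7^2 = 2.222e+06
Step 2: n*m = 7.033e+25*4.467e-26 = 3.142
Step 3: P = (1/3)*3.142*2.222e+06 = 2.327e+06 Pa

2.327e+06


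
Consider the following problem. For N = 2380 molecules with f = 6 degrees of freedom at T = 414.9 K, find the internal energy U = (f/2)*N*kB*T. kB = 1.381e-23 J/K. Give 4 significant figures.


Step 1: f/2 = 6/2 = 3.0
Step 2: N*kB*T = 2380*1.381e-23*414.9 = 1.364e-17
Step 3: U = 3.0 * 1.364e-17 = 4.091e-17 J

4.091e-17


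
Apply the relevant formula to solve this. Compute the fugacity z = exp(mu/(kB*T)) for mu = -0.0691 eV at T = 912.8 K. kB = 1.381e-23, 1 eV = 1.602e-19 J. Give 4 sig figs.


Step 1: Convert mu to Joules: -0.0691*1.602e-19 = -1.107e-20 J
Step 2: kB*T = 1.381e-23*912.8 = 1.261e-20 J
Step 3: mu/(kB*T) = -0.8782
Step 4: z = exp(-0.8782) = 0.4155

0.4155


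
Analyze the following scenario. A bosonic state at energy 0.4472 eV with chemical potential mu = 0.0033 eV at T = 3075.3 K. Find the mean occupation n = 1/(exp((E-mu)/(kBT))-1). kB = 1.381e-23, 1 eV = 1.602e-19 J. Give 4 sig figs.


Step 1: (E - mu) = 0.4439 eV
Step 2: x = (E-mu)*eV/(kB*T) = 0.4439*1.602e-19/(1.381e-23*3075.3) = 1.674
Step 3: exp(x) = 5.336
Step 4: n = 1/(exp(x)-1) = 0.2306

0.2306


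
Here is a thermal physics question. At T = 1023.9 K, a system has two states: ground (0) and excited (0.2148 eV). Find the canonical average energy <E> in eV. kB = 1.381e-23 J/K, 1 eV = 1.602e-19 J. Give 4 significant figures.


Step 1: beta*E = 0.2148*1.602e-19/(1.381e-23*1023.9) = 2.434
Step 2: exp(-beta*E) = 0.08772
Step 3: <E> = 0.2148*0.08772/(1+0.08772) = 0.01732 eV

0.01732


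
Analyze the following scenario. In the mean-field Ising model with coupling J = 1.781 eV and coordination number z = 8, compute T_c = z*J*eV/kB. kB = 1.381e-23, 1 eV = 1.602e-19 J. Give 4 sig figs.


Step 1: z*J = 8*1.781 = 14.25 eV
Step 2: Convert to Joules: 14.25*1.602e-19 = 2.283e-18 J
Step 3: T_c = 2.283e-18 / 1.381e-23 = 1.653e+05 K

1.653e+05


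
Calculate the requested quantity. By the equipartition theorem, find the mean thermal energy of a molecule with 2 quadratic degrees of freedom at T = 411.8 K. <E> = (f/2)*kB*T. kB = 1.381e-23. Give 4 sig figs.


Step 1: f/2 = 2/2 = 1
Step 2: kB*T = 1.381e-23 * 411.8 = 5.687e-21
Step 3: <E> = 1 * 5.687e-21 = 5.687e-21 J

5.687e-21


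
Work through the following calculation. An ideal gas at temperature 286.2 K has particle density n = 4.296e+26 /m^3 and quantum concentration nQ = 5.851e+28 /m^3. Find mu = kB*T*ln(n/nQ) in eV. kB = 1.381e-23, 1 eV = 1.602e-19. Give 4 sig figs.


Step 1: n/nQ = 4.296e+26/5.851e+28 = 0.007342
Step 2: ln(n/nQ) = -4.914
Step 3: mu = kB*T*ln(n/nQ) = 3.952e-21*-4.914 = -1.942e-20 J
Step 4: Convert to eV: -1.942e-20/1.602e-19 = -0.1212 eV

-0.1212


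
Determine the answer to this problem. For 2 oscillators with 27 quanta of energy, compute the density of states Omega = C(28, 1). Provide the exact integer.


Step 1: Use binomial coefficient C(28, 1)
Step 2: Numerator = 28! / 27!
Step 3: Denominator = 1!
Step 4: Omega = 28

28


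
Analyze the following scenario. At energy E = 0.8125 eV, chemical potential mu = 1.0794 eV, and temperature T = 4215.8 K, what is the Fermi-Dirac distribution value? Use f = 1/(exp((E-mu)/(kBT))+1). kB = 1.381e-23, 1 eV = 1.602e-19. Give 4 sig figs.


Step 1: (E - mu) = 0.8125 - 1.0794 = -0.2669 eV
Step 2: Convert: (E-mu)*eV = -4.276e-20 J
Step 3: x = (E-mu)*eV/(kB*T) = -0.7344
Step 4: f = 1/(exp(-0.7344)+1) = 0.6758

0.6758


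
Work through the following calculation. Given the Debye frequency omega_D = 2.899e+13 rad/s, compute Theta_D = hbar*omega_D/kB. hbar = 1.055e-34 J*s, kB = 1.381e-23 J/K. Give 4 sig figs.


Step 1: hbar*omega_D = 1.055e-34 * 2.899e+13 = 3.058e-21 J
Step 2: Theta_D = 3.058e-21 / 1.381e-23
Step 3: Theta_D = 221.5 K

221.5


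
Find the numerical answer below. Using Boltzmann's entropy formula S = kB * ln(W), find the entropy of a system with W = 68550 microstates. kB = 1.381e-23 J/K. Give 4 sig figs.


Step 1: ln(W) = ln(68550) = 11.14
Step 2: S = kB * ln(W) = 1.381e-23 * 11.14
Step 3: S = 1.538e-22 J/K

1.538e-22


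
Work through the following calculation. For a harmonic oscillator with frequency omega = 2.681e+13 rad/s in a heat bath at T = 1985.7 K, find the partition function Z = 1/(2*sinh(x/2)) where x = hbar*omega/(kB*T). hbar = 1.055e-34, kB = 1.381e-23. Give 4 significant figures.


Step 1: Compute x = hbar*omega/(kB*T) = 1.055e-34*2.681e+13/(1.381e-23*1985.7) = 0.1031
Step 2: x/2 = 0.05157
Step 3: sinh(x/2) = 0.05159
Step 4: Z = 1/(2*0.05159) = 9.691

9.691


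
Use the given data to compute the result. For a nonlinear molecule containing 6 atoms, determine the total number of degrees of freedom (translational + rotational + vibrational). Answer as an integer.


Step 1: Translational DOF = 3
Step 2: Rotational DOF (nonlinear) = 3
Step 3: Vibrational DOF = 3*6 - 6 = 12
Step 4: Total = 3 + 3 + 12 = 18

18


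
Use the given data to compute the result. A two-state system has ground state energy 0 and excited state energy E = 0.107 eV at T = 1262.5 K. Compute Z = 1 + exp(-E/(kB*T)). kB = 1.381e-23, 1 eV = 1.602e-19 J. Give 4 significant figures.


Step 1: Compute beta*E = E*eV/(kB*T) = 0.107*1.602e-19/(1.381e-23*1262.5) = 0.9832
Step 2: exp(-beta*E) = exp(-0.9832) = 0.3741
Step 3: Z = 1 + 0.3741 = 1.374

1.374


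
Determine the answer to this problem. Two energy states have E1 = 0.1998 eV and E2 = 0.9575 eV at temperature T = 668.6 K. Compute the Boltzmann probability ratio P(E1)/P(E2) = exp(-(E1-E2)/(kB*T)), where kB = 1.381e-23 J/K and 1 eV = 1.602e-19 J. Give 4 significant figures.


Step 1: Compute energy difference dE = E1 - E2 = 0.1998 - 0.9575 = -0.7577 eV
Step 2: Convert to Joules: dE_J = -0.7577 * 1.602e-19 = -1.214e-19 J
Step 3: Compute exponent = -dE_J / (kB * T) = -(-1.214e-19) / (1.381e-23 * 668.6) = 13.15
Step 4: P(E1)/P(E2) = exp(13.15) = 5.121e+05

5.121e+05


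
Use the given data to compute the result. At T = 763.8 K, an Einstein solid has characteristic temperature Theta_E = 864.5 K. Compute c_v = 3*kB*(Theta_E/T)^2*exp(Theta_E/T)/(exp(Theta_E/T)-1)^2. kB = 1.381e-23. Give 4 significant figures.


Step 1: x = Theta_E/T = 864.5/763.8 = 1.132
Step 2: x^2 = 1.281
Step 3: exp(x) = 3.101
Step 4: c_v = 3*1.381e-23*1.281*3.101/(3.101-1)^2 = 3.728e-23

3.728e-23


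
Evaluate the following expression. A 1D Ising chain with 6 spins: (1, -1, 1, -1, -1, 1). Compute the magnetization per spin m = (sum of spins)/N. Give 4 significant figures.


Step 1: Count up spins (+1): 3, down spins (-1): 3
Step 2: Total magnetization M = 3 - 3 = 0
Step 3: m = M/N = 0/6 = 0

0


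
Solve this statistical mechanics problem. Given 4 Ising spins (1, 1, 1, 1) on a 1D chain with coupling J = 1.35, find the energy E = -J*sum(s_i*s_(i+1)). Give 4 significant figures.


Step 1: Nearest-neighbor products: 1, 1, 1
Step 2: Sum of products = 3
Step 3: E = -1.35 * 3 = -4.05

-4.05


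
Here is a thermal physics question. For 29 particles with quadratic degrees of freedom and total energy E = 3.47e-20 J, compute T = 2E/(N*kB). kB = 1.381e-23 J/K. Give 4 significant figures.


Step 1: Numerator = 2*E = 2*3.47e-20 = 6.94e-20 J
Step 2: Denominator = N*kB = 29*1.381e-23 = 4.005e-22
Step 3: T = 6.94e-20 / 4.005e-22 = 173.3 K

173.3


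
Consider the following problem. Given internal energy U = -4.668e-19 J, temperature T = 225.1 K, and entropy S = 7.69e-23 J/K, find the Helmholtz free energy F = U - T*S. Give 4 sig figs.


Step 1: T*S = 225.1 * 7.69e-23 = 1.731e-20 J
Step 2: F = U - T*S = -4.668e-19 - 1.731e-20
Step 3: F = -4.841e-19 J

-4.841e-19


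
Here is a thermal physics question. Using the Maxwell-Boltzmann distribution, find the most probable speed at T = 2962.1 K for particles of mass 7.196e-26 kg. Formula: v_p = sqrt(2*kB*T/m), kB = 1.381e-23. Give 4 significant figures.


Step 1: Numerator = 2*kB*T = 2*1.381e-23*2962.1 = 8.181e-20
Step 2: Ratio = 8.181e-20 / 7.196e-26 = 1.137e+06
Step 3: v_p = sqrt(1.137e+06) = 1066 m/s

1066


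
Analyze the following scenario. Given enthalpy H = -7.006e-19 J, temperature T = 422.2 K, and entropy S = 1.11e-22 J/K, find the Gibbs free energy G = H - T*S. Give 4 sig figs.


Step 1: T*S = 422.2 * 1.11e-22 = 4.686e-20 J
Step 2: G = H - T*S = -7.006e-19 - 4.686e-20
Step 3: G = -7.475e-19 J

-7.475e-19


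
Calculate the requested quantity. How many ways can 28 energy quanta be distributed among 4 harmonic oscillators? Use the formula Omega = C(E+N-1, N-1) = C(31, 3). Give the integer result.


Step 1: Use binomial coefficient C(31, 3)
Step 2: Numerator = 31! / 28!
Step 3: Denominator = 3!
Step 4: Omega = 4495

4495


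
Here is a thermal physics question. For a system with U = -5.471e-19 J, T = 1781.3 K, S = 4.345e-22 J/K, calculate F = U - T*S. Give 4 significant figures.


Step 1: T*S = 1781.3 * 4.345e-22 = 7.74e-19 J
Step 2: F = U - T*S = -5.471e-19 - 7.74e-19
Step 3: F = -1.321e-18 J

-1.321e-18


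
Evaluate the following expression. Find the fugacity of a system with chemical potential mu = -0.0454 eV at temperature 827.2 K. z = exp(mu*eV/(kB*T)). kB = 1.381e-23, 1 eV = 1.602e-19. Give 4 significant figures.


Step 1: Convert mu to Joules: -0.0454*1.602e-19 = -7.273e-21 J
Step 2: kB*T = 1.381e-23*827.2 = 1.142e-20 J
Step 3: mu/(kB*T) = -0.6367
Step 4: z = exp(-0.6367) = 0.5291

0.5291


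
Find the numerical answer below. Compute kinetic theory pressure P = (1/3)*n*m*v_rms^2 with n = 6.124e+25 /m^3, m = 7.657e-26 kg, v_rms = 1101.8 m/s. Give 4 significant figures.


Step 1: v_rms^2 = 1101.8^2 = 1.214e+06
Step 2: n*m = 6.124e+25*7.657e-26 = 4.689
Step 3: P = (1/3)*4.689*1.214e+06 = 1.897e+06 Pa

1.897e+06


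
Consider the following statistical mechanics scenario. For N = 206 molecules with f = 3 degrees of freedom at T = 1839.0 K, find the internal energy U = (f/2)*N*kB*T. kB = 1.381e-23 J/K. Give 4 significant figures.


Step 1: f/2 = 3/2 = 1.5
Step 2: N*kB*T = 206*1.381e-23*1839.0 = 5.232e-18
Step 3: U = 1.5 * 5.232e-18 = 7.848e-18 J

7.848e-18


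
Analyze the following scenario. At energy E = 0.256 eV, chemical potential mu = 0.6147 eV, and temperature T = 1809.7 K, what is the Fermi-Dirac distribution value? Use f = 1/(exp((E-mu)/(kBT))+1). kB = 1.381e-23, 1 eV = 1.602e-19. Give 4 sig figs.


Step 1: (E - mu) = 0.256 - 0.6147 = -0.3587 eV
Step 2: Convert: (E-mu)*eV = -5.746e-20 J
Step 3: x = (E-mu)*eV/(kB*T) = -2.299
Step 4: f = 1/(exp(-2.299)+1) = 0.9088

0.9088


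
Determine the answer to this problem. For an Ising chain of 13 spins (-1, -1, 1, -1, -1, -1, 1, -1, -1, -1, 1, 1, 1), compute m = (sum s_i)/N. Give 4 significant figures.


Step 1: Count up spins (+1): 5, down spins (-1): 8
Step 2: Total magnetization M = 5 - 8 = -3
Step 3: m = M/N = -3/13 = -0.2308

-0.2308


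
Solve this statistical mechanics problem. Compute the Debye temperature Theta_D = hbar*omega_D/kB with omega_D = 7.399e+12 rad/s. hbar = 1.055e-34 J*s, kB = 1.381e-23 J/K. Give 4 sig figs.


Step 1: hbar*omega_D = 1.055e-34 * 7.399e+12 = 7.806e-22 J
Step 2: Theta_D = 7.806e-22 / 1.381e-23
Step 3: Theta_D = 56.52 K

56.52


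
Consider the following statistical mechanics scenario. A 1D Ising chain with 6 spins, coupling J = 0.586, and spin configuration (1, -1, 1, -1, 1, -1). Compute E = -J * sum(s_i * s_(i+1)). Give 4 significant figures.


Step 1: Nearest-neighbor products: -1, -1, -1, -1, -1
Step 2: Sum of products = -5
Step 3: E = -0.586 * -5 = 2.93

2.93


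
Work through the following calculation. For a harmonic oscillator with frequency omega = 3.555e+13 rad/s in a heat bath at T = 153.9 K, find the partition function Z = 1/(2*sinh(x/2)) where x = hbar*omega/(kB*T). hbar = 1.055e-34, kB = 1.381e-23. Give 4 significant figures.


Step 1: Compute x = hbar*omega/(kB*T) = 1.055e-34*3.555e+13/(1.381e-23*153.9) = 1.765
Step 2: x/2 = 0.8823
Step 3: sinh(x/2) = 1.001
Step 4: Z = 1/(2*1.001) = 0.4993

0.4993


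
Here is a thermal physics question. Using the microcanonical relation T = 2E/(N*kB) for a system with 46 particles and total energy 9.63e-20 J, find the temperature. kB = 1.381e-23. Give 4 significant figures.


Step 1: Numerator = 2*E = 2*9.63e-20 = 1.926e-19 J
Step 2: Denominator = N*kB = 46*1.381e-23 = 6.353e-22
Step 3: T = 1.926e-19 / 6.353e-22 = 303.2 K

303.2


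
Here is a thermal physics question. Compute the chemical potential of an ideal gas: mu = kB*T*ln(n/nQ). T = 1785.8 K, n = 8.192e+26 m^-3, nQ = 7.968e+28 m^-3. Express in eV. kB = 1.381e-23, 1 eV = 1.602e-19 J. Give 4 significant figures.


Step 1: n/nQ = 8.192e+26/7.968e+28 = 0.01028
Step 2: ln(n/nQ) = -4.577
Step 3: mu = kB*T*ln(n/nQ) = 2.466e-20*-4.577 = -1.129e-19 J
Step 4: Convert to eV: -1.129e-19/1.602e-19 = -0.7047 eV

-0.7047


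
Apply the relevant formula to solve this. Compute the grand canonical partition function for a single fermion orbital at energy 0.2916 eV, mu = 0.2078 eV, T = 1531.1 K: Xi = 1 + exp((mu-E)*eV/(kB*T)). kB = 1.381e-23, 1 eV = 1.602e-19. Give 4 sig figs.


Step 1: (mu - E) = 0.2078 - 0.2916 = -0.0838 eV
Step 2: x = (mu-E)*eV/(kB*T) = -0.0838*1.602e-19/(1.381e-23*1531.1) = -0.6349
Step 3: exp(x) = 0.53
Step 4: Xi = 1 + 0.53 = 1.53

1.53


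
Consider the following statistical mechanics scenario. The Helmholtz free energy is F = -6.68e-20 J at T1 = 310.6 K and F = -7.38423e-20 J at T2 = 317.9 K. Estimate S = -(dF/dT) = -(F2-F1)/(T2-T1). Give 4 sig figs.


Step 1: dF = F2 - F1 = -7.38423e-20 - (-6.68e-20) = -7.0423e-21 J
Step 2: dT = T2 - T1 = 317.9 - 310.6 = 7.3 K
Step 3: S = -dF/dT = -(-7.0423e-21)/7.3 = 9.647e-22 J/K

9.647e-22


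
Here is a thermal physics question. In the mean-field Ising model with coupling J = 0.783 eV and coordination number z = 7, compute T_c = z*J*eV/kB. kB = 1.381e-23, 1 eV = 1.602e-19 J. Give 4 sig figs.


Step 1: z*J = 7*0.783 = 5.481 eV
Step 2: Convert to Joules: 5.481*1.602e-19 = 8.781e-19 J
Step 3: T_c = 8.781e-19 / 1.381e-23 = 6.358e+04 K

6.358e+04


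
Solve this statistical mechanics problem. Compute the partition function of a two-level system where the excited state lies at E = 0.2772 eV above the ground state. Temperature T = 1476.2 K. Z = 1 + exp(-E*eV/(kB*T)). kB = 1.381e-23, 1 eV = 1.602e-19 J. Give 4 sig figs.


Step 1: Compute beta*E = E*eV/(kB*T) = 0.2772*1.602e-19/(1.381e-23*1476.2) = 2.178
Step 2: exp(-beta*E) = exp(-2.178) = 0.1132
Step 3: Z = 1 + 0.1132 = 1.113

1.113


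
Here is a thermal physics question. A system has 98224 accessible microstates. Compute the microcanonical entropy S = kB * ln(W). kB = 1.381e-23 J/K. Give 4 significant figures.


Step 1: ln(W) = ln(98224) = 11.5
Step 2: S = kB * ln(W) = 1.381e-23 * 11.5
Step 3: S = 1.587e-22 J/K

1.587e-22


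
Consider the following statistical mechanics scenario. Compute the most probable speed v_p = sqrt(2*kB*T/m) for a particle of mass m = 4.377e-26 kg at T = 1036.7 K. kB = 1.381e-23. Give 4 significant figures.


Step 1: Numerator = 2*kB*T = 2*1.381e-23*1036.7 = 2.863e-20
Step 2: Ratio = 2.863e-20 / 4.377e-26 = 6.542e+05
Step 3: v_p = sqrt(6.542e+05) = 808.8 m/s

808.8


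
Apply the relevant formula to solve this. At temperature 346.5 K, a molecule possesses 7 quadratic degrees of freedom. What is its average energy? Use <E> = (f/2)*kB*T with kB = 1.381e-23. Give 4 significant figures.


Step 1: f/2 = 7/2 = 3.5
Step 2: kB*T = 1.381e-23 * 346.5 = 4.785e-21
Step 3: <E> = 3.5 * 4.785e-21 = 1.675e-20 J

1.675e-20


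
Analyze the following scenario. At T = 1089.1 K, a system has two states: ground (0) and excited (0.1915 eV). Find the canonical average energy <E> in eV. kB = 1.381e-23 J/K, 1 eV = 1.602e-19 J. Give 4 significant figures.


Step 1: beta*E = 0.1915*1.602e-19/(1.381e-23*1089.1) = 2.04
Step 2: exp(-beta*E) = 0.1301
Step 3: <E> = 0.1915*0.1301/(1+0.1301) = 0.02204 eV

0.02204


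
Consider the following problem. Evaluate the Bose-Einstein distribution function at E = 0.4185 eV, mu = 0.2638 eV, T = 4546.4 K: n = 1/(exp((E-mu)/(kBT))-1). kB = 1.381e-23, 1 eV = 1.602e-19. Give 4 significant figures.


Step 1: (E - mu) = 0.1547 eV
Step 2: x = (E-mu)*eV/(kB*T) = 0.1547*1.602e-19/(1.381e-23*4546.4) = 0.3947
Step 3: exp(x) = 1.484
Step 4: n = 1/(exp(x)-1) = 2.066

2.066


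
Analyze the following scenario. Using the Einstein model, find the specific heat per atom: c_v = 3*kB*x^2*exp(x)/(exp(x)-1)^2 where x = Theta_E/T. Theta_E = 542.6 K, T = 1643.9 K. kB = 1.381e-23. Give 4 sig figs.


Step 1: x = Theta_E/T = 542.6/1643.9 = 0.3301
Step 2: x^2 = 0.1089
Step 3: exp(x) = 1.391
Step 4: c_v = 3*1.381e-23*0.1089*1.391/(1.391-1)^2 = 4.106e-23

4.106e-23


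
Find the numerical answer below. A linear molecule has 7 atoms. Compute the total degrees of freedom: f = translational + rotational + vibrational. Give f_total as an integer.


Step 1: Translational DOF = 3
Step 2: Rotational DOF (linear) = 2
Step 3: Vibrational DOF = 3*7 - 5 = 16
Step 4: Total = 3 + 2 + 16 = 21

21


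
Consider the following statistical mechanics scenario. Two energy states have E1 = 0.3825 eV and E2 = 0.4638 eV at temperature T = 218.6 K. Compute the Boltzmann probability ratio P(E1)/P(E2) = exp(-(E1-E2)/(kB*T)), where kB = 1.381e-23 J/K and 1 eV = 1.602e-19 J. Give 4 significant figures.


Step 1: Compute energy difference dE = E1 - E2 = 0.3825 - 0.4638 = -0.0813 eV
Step 2: Convert to Joules: dE_J = -0.0813 * 1.602e-19 = -1.302e-20 J
Step 3: Compute exponent = -dE_J / (kB * T) = -(-1.302e-20) / (1.381e-23 * 218.6) = 4.314
Step 4: P(E1)/P(E2) = exp(4.314) = 74.76

74.76


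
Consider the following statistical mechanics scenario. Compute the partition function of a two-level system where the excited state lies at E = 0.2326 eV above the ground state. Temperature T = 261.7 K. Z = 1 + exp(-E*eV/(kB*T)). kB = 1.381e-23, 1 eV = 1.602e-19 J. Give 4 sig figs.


Step 1: Compute beta*E = E*eV/(kB*T) = 0.2326*1.602e-19/(1.381e-23*261.7) = 10.31
Step 2: exp(-beta*E) = exp(-10.31) = 3.329e-05
Step 3: Z = 1 + 3.329e-05 = 1

1


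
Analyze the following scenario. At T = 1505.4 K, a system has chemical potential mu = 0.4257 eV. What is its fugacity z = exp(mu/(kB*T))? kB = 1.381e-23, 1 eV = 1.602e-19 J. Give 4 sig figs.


Step 1: Convert mu to Joules: 0.4257*1.602e-19 = 6.82e-20 J
Step 2: kB*T = 1.381e-23*1505.4 = 2.079e-20 J
Step 3: mu/(kB*T) = 3.28
Step 4: z = exp(3.28) = 26.59

26.59


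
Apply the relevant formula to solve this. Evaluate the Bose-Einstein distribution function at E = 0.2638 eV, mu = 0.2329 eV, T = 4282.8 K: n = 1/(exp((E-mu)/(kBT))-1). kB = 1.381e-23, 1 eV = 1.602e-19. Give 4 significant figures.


Step 1: (E - mu) = 0.0309 eV
Step 2: x = (E-mu)*eV/(kB*T) = 0.0309*1.602e-19/(1.381e-23*4282.8) = 0.0837
Step 3: exp(x) = 1.087
Step 4: n = 1/(exp(x)-1) = 11.46

11.46


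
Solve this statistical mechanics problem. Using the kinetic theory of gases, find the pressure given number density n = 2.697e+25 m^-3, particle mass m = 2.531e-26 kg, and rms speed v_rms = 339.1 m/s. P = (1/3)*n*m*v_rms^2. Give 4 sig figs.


Step 1: v_rms^2 = 339.1^2 = 1.15e+05
Step 2: n*m = 2.697e+25*2.531e-26 = 0.6826
Step 3: P = (1/3)*0.6826*1.15e+05 = 2.616e+04 Pa

2.616e+04


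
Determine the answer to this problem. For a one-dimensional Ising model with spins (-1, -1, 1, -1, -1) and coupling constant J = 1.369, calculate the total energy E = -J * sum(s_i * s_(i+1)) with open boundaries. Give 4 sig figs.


Step 1: Nearest-neighbor products: 1, -1, -1, 1
Step 2: Sum of products = 0
Step 3: E = -1.369 * 0 = 0

0


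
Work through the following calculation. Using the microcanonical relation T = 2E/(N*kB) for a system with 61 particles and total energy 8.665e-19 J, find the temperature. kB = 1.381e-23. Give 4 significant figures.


Step 1: Numerator = 2*E = 2*8.665e-19 = 1.733e-18 J
Step 2: Denominator = N*kB = 61*1.381e-23 = 8.424e-22
Step 3: T = 1.733e-18 / 8.424e-22 = 2057 K

2057


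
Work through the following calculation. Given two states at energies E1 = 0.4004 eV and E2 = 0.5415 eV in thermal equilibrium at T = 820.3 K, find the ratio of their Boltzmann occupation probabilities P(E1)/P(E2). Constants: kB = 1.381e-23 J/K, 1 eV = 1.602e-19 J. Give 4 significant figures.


Step 1: Compute energy difference dE = E1 - E2 = 0.4004 - 0.5415 = -0.1411 eV
Step 2: Convert to Joules: dE_J = -0.1411 * 1.602e-19 = -2.26e-20 J
Step 3: Compute exponent = -dE_J / (kB * T) = -(-2.26e-20) / (1.381e-23 * 820.3) = 1.995
Step 4: P(E1)/P(E2) = exp(1.995) = 7.355

7.355


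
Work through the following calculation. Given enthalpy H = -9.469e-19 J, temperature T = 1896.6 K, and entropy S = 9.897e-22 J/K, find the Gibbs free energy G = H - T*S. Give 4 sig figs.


Step 1: T*S = 1896.6 * 9.897e-22 = 1.877e-18 J
Step 2: G = H - T*S = -9.469e-19 - 1.877e-18
Step 3: G = -2.824e-18 J

-2.824e-18


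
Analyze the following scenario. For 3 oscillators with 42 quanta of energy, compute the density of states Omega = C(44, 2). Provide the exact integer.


Step 1: Use binomial coefficient C(44, 2)
Step 2: Numerator = 44! / 42!
Step 3: Denominator = 2!
Step 4: Omega = 946

946


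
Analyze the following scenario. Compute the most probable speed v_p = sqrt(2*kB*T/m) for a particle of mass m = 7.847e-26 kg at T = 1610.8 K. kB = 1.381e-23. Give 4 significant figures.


Step 1: Numerator = 2*kB*T = 2*1.381e-23*1610.8 = 4.449e-20
Step 2: Ratio = 4.449e-20 / 7.847e-26 = 5.67e+05
Step 3: v_p = sqrt(5.67e+05) = 753 m/s

753


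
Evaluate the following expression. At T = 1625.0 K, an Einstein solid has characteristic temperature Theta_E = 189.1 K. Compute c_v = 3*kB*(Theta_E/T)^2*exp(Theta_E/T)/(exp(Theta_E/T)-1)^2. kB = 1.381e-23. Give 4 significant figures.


Step 1: x = Theta_E/T = 189.1/1625.0 = 0.1164
Step 2: x^2 = 0.01354
Step 3: exp(x) = 1.123
Step 4: c_v = 3*1.381e-23*0.01354*1.123/(1.123-1)^2 = 4.138e-23

4.138e-23


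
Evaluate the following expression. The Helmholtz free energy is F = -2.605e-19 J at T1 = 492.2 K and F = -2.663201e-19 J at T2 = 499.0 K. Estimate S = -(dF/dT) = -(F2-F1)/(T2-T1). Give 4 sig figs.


Step 1: dF = F2 - F1 = -2.663201e-19 - (-2.605e-19) = -5.8201e-21 J
Step 2: dT = T2 - T1 = 499.0 - 492.2 = 6.8 K
Step 3: S = -dF/dT = -(-5.8201e-21)/6.8 = 8.559e-22 J/K

8.559e-22


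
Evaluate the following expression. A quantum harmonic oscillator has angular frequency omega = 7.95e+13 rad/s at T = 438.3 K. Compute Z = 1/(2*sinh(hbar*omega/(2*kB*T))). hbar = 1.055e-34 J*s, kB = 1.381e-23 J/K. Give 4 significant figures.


Step 1: Compute x = hbar*omega/(kB*T) = 1.055e-34*7.95e+13/(1.381e-23*438.3) = 1.386
Step 2: x/2 = 0.6928
Step 3: sinh(x/2) = 0.7496
Step 4: Z = 1/(2*0.7496) = 0.667

0.667


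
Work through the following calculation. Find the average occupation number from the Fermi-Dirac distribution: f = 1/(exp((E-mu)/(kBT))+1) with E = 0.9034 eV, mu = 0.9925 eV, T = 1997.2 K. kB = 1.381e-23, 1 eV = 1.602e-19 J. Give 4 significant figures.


Step 1: (E - mu) = 0.9034 - 0.9925 = -0.0891 eV
Step 2: Convert: (E-mu)*eV = -1.427e-20 J
Step 3: x = (E-mu)*eV/(kB*T) = -0.5175
Step 4: f = 1/(exp(-0.5175)+1) = 0.6266

0.6266


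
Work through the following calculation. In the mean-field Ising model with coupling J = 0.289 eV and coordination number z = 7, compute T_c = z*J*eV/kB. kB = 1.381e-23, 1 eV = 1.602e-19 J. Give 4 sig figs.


Step 1: z*J = 7*0.289 = 2.023 eV
Step 2: Convert to Joules: 2.023*1.602e-19 = 3.241e-19 J
Step 3: T_c = 3.241e-19 / 1.381e-23 = 2.347e+04 K

2.347e+04


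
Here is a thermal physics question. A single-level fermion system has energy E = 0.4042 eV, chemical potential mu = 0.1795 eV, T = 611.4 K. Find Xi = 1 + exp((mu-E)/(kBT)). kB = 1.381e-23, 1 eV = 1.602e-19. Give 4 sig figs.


Step 1: (mu - E) = 0.1795 - 0.4042 = -0.2247 eV
Step 2: x = (mu-E)*eV/(kB*T) = -0.2247*1.602e-19/(1.381e-23*611.4) = -4.263
Step 3: exp(x) = 0.01408
Step 4: Xi = 1 + 0.01408 = 1.014

1.014


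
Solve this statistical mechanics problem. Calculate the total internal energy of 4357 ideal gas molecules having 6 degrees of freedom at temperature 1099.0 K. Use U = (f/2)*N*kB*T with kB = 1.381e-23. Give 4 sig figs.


Step 1: f/2 = 6/2 = 3.0
Step 2: N*kB*T = 4357*1.381e-23*1099.0 = 6.613e-17
Step 3: U = 3.0 * 6.613e-17 = 1.984e-16 J

1.984e-16
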